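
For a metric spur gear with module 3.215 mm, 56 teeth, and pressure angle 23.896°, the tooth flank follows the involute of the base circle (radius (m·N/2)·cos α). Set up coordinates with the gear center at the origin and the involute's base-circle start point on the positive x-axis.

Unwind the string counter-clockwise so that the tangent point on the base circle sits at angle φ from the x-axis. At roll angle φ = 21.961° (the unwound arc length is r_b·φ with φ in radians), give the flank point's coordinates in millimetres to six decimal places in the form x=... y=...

x=88.129168 y=1.522274

pitch radius r_p = m·N/2 = 3.215·56/2 = 90.020000
base radius r_b = r_p·cos α = 90.020000·cos 23.896° = 82.303687
roll angle φ = 21.961° = 0.38329176 rad
x = r_b·(cos φ + φ·sin φ) = 82.303687·(0.92743863 + 0.38329176·0.37397539) = 88.129168
y = r_b·(sin φ − φ·cos φ) = 82.303687·(0.37397539 − 0.38329176·0.92743863) = 1.522274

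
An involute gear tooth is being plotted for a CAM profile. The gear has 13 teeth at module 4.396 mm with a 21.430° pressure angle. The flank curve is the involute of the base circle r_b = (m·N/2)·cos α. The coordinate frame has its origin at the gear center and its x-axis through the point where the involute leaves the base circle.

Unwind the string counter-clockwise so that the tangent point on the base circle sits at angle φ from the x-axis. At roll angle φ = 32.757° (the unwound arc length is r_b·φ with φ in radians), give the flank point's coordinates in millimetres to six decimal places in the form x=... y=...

x=30.596716 y=1.603314

pitch radius r_p = m·N/2 = 4.396·13/2 = 28.574000
base radius r_b = r_p·cos α = 28.574000·cos 21.430° = 26.598526
roll angle φ = 32.757° = 0.57171750 rad
x = r_b·(cos φ + φ·sin φ) = 26.598526·(0.84097291 + 0.57171750·0.54107722) = 30.596716
y = r_b·(sin φ − φ·cos φ) = 26.598526·(0.54107722 − 0.57171750·0.84097291) = 1.603314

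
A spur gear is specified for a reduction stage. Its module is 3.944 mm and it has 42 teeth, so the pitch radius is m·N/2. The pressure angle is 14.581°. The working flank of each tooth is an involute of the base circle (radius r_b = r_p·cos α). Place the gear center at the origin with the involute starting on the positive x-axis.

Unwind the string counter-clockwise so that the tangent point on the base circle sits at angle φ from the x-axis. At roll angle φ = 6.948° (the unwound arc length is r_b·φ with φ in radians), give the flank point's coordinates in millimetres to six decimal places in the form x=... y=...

pitch radius r_p = m·N/2 = 3.944·42/2 = 82.824000
base radius r_b = r_p·cos α = 82.824000·cos 14.581° = 80.156463
roll angle φ = 6.948° = 0.12126548 rad
x = r_b·(cos φ + φ·sin φ) = 80.156463·(0.99265635 + 0.12126548·0.12096849) = 80.743661
y = r_b·(sin φ − φ·cos φ) = 80.156463·(0.12096849 − 0.12126548·0.99265635) = 0.047576

x=80.743661 y=0.047576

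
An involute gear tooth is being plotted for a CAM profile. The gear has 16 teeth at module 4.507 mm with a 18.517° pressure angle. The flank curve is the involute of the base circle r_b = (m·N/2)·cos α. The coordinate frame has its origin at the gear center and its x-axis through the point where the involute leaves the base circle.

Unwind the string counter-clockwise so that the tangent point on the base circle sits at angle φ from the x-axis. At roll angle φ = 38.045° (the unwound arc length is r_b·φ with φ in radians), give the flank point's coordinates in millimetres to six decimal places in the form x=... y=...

pitch radius r_p = m·N/2 = 4.507·16/2 = 36.056000
base radius r_b = r_p·cos α = 36.056000·cos 18.517° = 34.189362
roll angle φ = 38.045° = 0.66401051 rad
x = r_b·(cos φ + φ·sin φ) = 34.189362·(0.78752697 + 0.66401051·0.61628019) = 40.915896
y = r_b·(sin φ − φ·cos φ) = 34.189362·(0.61628019 − 0.66401051·0.78752697) = 3.191714

x=40.915896 y=3.191714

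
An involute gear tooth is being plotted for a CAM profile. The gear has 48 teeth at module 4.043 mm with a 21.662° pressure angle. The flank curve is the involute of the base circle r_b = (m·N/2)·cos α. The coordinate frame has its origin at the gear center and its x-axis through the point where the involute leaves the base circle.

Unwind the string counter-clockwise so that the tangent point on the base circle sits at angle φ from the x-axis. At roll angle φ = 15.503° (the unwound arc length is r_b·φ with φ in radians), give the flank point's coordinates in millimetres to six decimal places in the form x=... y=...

x=93.420327 y=0.591129

pitch radius r_p = m·N/2 = 4.043·48/2 = 97.032000
base radius r_b = r_p·cos α = 97.032000·cos 21.662° = 90.179367
roll angle φ = 15.503° = 0.27057839 rad
x = r_b·(cos φ + φ·sin φ) = 90.179367·(0.96361646 + 0.27057839·0.26728883) = 93.420327
y = r_b·(sin φ − φ·cos φ) = 90.179367·(0.26728883 − 0.27057839·0.96361646) = 0.591129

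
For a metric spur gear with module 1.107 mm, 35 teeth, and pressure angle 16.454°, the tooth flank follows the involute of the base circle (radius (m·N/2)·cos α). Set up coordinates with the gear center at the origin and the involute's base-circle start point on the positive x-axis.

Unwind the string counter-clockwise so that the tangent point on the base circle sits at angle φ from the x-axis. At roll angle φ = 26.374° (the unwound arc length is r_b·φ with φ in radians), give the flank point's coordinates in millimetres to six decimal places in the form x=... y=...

x=20.444451 y=0.591336

pitch radius r_p = m·N/2 = 1.107·35/2 = 19.372500
base radius r_b = r_p·cos α = 19.372500·cos 16.454° = 18.579147
roll angle φ = 26.374° = 0.46031314 rad
x = r_b·(cos φ + φ·sin φ) = 18.579147·(0.89591344 + 0.46031314·0.44422867) = 20.444451
y = r_b·(sin φ − φ·cos φ) = 18.579147·(0.44422867 − 0.46031314·0.89591344) = 0.591336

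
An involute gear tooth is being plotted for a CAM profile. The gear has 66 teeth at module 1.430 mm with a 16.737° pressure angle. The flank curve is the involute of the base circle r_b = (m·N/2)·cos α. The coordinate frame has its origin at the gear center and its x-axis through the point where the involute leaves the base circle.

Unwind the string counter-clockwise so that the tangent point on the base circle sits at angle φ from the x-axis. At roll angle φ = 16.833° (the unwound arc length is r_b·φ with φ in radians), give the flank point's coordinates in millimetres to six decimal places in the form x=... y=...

pitch radius r_p = m·N/2 = 1.430·66/2 = 47.190000
base radius r_b = r_p·cos α = 47.190000·cos 16.737° = 45.190877
roll angle φ = 16.833° = 0.29379127 rad
x = r_b·(cos φ + φ·sin φ) = 45.190877·(0.95715287 + 0.29379127·0.28958313) = 47.099282
y = r_b·(sin φ − φ·cos φ) = 45.190877·(0.28958313 − 0.29379127·0.95715287) = 0.378698

x=47.099282 y=0.378698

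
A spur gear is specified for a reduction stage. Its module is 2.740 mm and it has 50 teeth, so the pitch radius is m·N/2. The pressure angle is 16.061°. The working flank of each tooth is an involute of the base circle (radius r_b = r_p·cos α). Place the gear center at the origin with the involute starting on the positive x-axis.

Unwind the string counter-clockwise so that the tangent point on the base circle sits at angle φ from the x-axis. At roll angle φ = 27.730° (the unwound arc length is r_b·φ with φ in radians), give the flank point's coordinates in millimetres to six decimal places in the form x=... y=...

x=73.090126 y=2.429701

pitch radius r_p = m·N/2 = 2.740·50/2 = 68.500000
base radius r_b = r_p·cos α = 68.500000·cos 16.061° = 65.826287
roll angle φ = 27.730° = 0.48397980 rad
x = r_b·(cos φ + φ·sin φ) = 65.826287·(0.88515011 + 0.48397980·0.46530557) = 73.090126
y = r_b·(sin φ − φ·cos φ) = 65.826287·(0.46530557 − 0.48397980·0.88515011) = 2.429701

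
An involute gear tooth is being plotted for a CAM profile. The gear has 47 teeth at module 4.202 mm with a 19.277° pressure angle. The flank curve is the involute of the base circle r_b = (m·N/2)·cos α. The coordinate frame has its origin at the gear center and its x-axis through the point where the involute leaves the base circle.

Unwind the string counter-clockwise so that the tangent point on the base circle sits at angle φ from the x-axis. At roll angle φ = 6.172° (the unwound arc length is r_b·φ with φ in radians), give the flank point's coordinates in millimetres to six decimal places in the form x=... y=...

x=93.749845 y=0.038793

pitch radius r_p = m·N/2 = 4.202·47/2 = 98.747000
base radius r_b = r_p·cos α = 98.747000·cos 19.277° = 93.210607
roll angle φ = 6.172° = 0.10772172 rad
x = r_b·(cos φ + φ·sin φ) = 93.210607·(0.99420362 + 0.10772172·0.10751351) = 93.749845
y = r_b·(sin φ − φ·cos φ) = 93.210607·(0.10751351 − 0.10772172·0.99420362) = 0.038793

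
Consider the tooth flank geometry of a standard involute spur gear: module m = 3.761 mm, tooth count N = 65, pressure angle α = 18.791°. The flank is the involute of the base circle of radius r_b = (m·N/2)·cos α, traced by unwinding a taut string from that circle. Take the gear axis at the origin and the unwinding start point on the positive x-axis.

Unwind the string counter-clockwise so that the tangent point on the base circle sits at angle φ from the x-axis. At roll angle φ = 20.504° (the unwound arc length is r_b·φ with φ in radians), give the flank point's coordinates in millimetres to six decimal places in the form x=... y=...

pitch radius r_p = m·N/2 = 3.761·65/2 = 122.232500
base radius r_b = r_p·cos α = 122.232500·cos 18.791° = 115.717492
roll angle φ = 20.504° = 0.35786231 rad
x = r_b·(cos φ + φ·sin φ) = 115.717492·(0.93664774 + 0.35786231·0.35027277) = 122.891648
y = r_b·(sin φ − φ·cos φ) = 115.717492·(0.35027277 − 0.35786231·0.93664774) = 1.745234

x=122.891648 y=1.745234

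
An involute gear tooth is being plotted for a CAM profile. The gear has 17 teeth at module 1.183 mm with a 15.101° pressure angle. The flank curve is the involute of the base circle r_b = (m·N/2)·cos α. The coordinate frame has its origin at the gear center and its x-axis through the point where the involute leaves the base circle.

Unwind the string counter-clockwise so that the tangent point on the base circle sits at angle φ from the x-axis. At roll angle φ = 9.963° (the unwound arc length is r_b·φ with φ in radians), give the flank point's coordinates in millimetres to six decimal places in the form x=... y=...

pitch radius r_p = m·N/2 = 1.183·17/2 = 10.055500
base radius r_b = r_p·cos α = 10.055500·cos 15.101° = 9.708264
roll angle φ = 9.963° = 0.17388715 rad
x = r_b·(cos φ + φ·sin φ) = 9.708264·(0.98491968 + 0.17388715·0.17301218) = 9.853930
y = r_b·(sin φ − φ·cos φ) = 9.708264·(0.17301218 − 0.17388715·0.98491968) = 0.016963

x=9.853930 y=0.016963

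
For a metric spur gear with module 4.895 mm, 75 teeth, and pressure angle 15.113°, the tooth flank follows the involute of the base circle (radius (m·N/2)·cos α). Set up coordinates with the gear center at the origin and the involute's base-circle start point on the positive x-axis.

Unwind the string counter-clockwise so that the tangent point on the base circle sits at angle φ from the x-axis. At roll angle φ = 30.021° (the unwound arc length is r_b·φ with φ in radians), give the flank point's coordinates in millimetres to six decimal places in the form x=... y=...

pitch radius r_p = m·N/2 = 4.895·75/2 = 183.562500
base radius r_b = r_p·cos α = 183.562500·cos 15.113° = 177.213715
roll angle φ = 30.021° = 0.52396529 rad
x = r_b·(cos φ + φ·sin φ) = 177.213715·(0.86584209 + 0.52396529·0.50031738) = 199.895482
y = r_b·(sin φ − φ·cos φ) = 177.213715·(0.50031738 − 0.52396529·0.86584209) = 8.266342

x=199.895482 y=8.266342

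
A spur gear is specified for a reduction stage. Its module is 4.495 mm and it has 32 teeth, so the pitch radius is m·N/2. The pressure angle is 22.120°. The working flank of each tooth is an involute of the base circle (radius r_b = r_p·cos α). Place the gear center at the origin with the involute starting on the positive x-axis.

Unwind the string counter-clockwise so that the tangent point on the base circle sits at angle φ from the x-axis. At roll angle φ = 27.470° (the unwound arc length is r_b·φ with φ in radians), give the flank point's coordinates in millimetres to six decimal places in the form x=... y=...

x=73.849563 y=2.391761

pitch radius r_p = m·N/2 = 4.495·32/2 = 71.920000
base radius r_b = r_p·cos α = 71.920000·cos 22.120° = 66.626490
roll angle φ = 27.470° = 0.47944195 rad
x = r_b·(cos φ + φ·sin φ) = 66.626490·(0.88725248 + 0.47944195·0.46128411) = 73.849563
y = r_b·(sin φ − φ·cos φ) = 66.626490·(0.46128411 − 0.47944195·0.88725248) = 2.391761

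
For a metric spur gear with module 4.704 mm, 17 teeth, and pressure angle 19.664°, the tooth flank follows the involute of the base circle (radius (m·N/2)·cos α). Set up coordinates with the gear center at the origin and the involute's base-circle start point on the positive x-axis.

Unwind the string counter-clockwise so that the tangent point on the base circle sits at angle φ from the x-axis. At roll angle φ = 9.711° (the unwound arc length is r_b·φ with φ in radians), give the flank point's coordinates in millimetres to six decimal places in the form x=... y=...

pitch radius r_p = m·N/2 = 4.704·17/2 = 39.984000
base radius r_b = r_p·cos α = 39.984000·cos 19.664° = 37.652220
roll angle φ = 9.711° = 0.16948892 rad
x = r_b·(cos φ + φ·sin φ) = 37.652220·(0.98567110 + 0.16948892·0.16867862) = 38.189150
y = r_b·(sin φ − φ·cos φ) = 37.652220·(0.16867862 − 0.16948892·0.98567110) = 0.060932

x=38.189150 y=0.060932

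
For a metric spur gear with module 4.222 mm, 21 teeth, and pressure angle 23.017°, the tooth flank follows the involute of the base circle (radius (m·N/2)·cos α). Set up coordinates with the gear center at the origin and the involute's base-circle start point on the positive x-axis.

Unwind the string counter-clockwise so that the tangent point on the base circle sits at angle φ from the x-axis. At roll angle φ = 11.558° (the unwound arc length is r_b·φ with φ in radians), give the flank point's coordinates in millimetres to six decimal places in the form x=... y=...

x=41.623507 y=0.111191

pitch radius r_p = m·N/2 = 4.222·21/2 = 44.331000
base radius r_b = r_p·cos α = 44.331000·cos 23.017° = 40.801759
roll angle φ = 11.558° = 0.20172515 rad
x = r_b·(cos φ + φ·sin φ) = 40.801759·(0.97972238 + 0.20172515·0.20035980) = 41.623507
y = r_b·(sin φ − φ·cos φ) = 40.801759·(0.20035980 − 0.20172515·0.97972238) = 0.111191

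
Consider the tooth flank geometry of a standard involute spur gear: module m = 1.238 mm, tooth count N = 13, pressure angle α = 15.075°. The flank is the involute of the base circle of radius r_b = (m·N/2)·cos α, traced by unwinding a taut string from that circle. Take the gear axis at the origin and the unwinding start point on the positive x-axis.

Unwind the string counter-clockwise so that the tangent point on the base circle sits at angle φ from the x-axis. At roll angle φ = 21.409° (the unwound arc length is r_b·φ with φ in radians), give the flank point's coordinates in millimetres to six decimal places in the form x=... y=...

pitch radius r_p = m·N/2 = 1.238·13/2 = 8.047000
base radius r_b = r_p·cos α = 8.047000·cos 15.075° = 7.770072
roll angle φ = 21.409° = 0.37365754 rad
x = r_b·(cos φ + φ·sin φ) = 7.770072·(0.93099849 + 0.37365754·0.36502303) = 8.293714
y = r_b·(sin φ − φ·cos φ) = 7.770072·(0.36502303 − 0.37365754·0.93099849) = 0.133244

x=8.293714 y=0.133244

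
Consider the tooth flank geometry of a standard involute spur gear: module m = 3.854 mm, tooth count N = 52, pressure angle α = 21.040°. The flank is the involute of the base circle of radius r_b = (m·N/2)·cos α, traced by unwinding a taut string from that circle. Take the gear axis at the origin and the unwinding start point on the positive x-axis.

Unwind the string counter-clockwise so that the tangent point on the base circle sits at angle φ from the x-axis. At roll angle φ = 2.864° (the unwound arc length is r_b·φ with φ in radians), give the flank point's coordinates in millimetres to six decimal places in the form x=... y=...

x=93.640167 y=0.003893

pitch radius r_p = m·N/2 = 3.854·52/2 = 100.204000
base radius r_b = r_p·cos α = 100.204000·cos 21.040° = 93.523400
roll angle φ = 2.864° = 0.04998623 rad
x = r_b·(cos φ + φ·sin φ) = 93.523400·(0.99875095 + 0.04998623·0.04996542) = 93.640167
y = r_b·(sin φ − φ·cos φ) = 93.523400·(0.04996542 − 0.04998623·0.99875095) = 0.003893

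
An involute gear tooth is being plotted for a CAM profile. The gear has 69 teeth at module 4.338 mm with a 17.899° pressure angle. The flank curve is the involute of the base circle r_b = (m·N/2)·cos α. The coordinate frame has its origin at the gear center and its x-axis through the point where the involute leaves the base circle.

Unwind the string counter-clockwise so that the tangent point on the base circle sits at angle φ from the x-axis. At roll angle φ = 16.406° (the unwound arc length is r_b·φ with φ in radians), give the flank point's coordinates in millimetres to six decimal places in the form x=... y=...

x=148.136635 y=1.105394

pitch radius r_p = m·N/2 = 4.338·69/2 = 149.661000
base radius r_b = r_p·cos α = 149.661000·cos 17.899° = 142.417373
roll angle φ = 16.406° = 0.28633872 rad
x = r_b·(cos φ + φ·sin φ) = 142.417373·(0.95928440 + 0.28633872·0.28244191) = 148.136635
y = r_b·(sin φ − φ·cos φ) = 142.417373·(0.28244191 − 0.28633872·0.95928440) = 1.105394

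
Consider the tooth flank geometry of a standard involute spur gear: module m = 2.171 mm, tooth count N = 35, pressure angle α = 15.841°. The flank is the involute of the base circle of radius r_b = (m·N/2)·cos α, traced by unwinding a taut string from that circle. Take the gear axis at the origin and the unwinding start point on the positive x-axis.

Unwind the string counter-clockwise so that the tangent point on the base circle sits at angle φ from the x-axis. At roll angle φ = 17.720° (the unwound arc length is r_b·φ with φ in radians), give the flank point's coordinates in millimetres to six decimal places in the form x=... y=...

x=38.256055 y=0.356965

pitch radius r_p = m·N/2 = 2.171·35/2 = 37.992500
base radius r_b = r_p·cos α = 37.992500·cos 15.841° = 36.549655
roll angle φ = 17.720° = 0.30927234 rad
x = r_b·(cos φ + φ·sin φ) = 36.549655·(0.95255530 + 0.30927234·0.30436558) = 38.256055
y = r_b·(sin φ − φ·cos φ) = 36.549655·(0.30436558 − 0.30927234·0.95255530) = 0.356965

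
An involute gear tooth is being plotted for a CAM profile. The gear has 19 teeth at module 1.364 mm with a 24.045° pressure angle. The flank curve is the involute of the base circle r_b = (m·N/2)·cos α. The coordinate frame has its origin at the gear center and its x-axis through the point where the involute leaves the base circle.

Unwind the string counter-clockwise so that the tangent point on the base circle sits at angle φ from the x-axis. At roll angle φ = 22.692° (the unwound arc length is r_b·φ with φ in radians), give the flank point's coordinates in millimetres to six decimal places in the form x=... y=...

pitch radius r_p = m·N/2 = 1.364·19/2 = 12.958000
base radius r_b = r_p·cos α = 12.958000·cos 24.045° = 11.833579
roll angle φ = 22.692° = 0.39605011 rad
x = r_b·(cos φ + φ·sin φ) = 11.833579·(0.92259196 + 0.39605011·0.38577723) = 12.725583
y = r_b·(sin φ − φ·cos φ) = 11.833579·(0.38577723 − 0.39605011·0.92259196) = 0.241222

x=12.725583 y=0.241222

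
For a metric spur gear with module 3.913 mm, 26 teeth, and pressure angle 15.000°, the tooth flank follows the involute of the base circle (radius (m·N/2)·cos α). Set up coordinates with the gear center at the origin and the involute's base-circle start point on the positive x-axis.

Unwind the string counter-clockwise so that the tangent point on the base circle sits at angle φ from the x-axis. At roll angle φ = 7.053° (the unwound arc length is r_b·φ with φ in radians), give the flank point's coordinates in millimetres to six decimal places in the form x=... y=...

x=49.506552 y=0.030505

pitch radius r_p = m·N/2 = 3.913·26/2 = 50.869000
base radius r_b = r_p·cos α = 50.869000·cos 15.000° = 49.135681
roll angle φ = 7.053° = 0.12309807 rad
x = r_b·(cos φ + φ·sin φ) = 49.135681·(0.99243299 + 0.12309807·0.12278742) = 49.506552
y = r_b·(sin φ − φ·cos φ) = 49.135681·(0.12278742 − 0.12309807·0.99243299) = 0.030505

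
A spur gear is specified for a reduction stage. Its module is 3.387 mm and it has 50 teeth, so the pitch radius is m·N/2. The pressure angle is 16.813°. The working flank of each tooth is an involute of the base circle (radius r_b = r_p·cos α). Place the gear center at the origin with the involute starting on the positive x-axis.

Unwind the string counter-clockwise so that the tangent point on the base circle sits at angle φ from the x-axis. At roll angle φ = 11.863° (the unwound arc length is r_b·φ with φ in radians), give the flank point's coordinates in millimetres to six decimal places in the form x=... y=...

x=82.774283 y=0.238789

pitch radius r_p = m·N/2 = 3.387·50/2 = 84.675000
base radius r_b = r_p·cos α = 84.675000·cos 16.813° = 81.055473
roll angle φ = 11.863° = 0.20704841 rad
x = r_b·(cos φ + φ·sin φ) = 81.055473·(0.97864194 + 0.20704841·0.20557225) = 82.774283
y = r_b·(sin φ − φ·cos φ) = 81.055473·(0.20557225 − 0.20704841·0.97864194) = 0.238789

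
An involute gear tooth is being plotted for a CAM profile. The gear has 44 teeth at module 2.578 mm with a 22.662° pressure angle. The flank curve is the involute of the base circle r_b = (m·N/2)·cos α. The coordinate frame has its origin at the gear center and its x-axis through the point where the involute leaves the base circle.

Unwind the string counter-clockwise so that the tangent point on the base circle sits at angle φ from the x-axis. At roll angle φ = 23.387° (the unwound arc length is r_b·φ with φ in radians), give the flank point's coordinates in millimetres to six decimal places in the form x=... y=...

x=56.517219 y=1.166787

pitch radius r_p = m·N/2 = 2.578·44/2 = 56.716000
base radius r_b = r_p·cos α = 56.716000·cos 22.662° = 52.337175
roll angle φ = 23.387° = 0.40818015 rad
x = r_b·(cos φ + φ·sin φ) = 52.337175·(0.91784471 + 0.40818015·0.39693965) = 56.517219
y = r_b·(sin φ − φ·cos φ) = 52.337175·(0.39693965 − 0.40818015·0.91784471) = 1.166787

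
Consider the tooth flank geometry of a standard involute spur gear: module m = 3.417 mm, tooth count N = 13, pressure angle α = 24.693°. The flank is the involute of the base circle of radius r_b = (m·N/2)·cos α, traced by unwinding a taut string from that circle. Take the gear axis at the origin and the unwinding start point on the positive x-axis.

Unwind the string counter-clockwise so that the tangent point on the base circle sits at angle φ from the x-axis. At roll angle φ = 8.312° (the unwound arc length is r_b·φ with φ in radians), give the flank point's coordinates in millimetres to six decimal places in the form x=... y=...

x=20.390786 y=0.020494

pitch radius r_p = m·N/2 = 3.417·13/2 = 22.210500
base radius r_b = r_p·cos α = 22.210500·cos 24.693° = 20.179555
roll angle φ = 8.312° = 0.14507177 rad
x = r_b·(cos φ + φ·sin φ) = 20.179555·(0.98949553 + 0.14507177·0.14456344) = 20.390786
y = r_b·(sin φ − φ·cos φ) = 20.179555·(0.14456344 − 0.14507177·0.98949553) = 0.020494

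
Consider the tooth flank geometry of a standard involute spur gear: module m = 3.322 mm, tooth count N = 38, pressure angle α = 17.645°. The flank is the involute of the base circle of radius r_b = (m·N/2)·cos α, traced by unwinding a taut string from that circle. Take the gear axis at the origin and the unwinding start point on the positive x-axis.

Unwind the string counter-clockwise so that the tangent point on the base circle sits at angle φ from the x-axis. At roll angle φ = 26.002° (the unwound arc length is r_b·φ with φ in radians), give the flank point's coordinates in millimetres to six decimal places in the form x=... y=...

x=66.027080 y=1.835629

pitch radius r_p = m·N/2 = 3.322·38/2 = 63.118000
base radius r_b = r_p·cos α = 63.118000·cos 17.645° = 60.148481
roll angle φ = 26.002° = 0.45382051 rad
x = r_b·(cos φ + φ·sin φ) = 60.148481·(0.89877874 + 0.45382051·0.43840252) = 66.027080
y = r_b·(sin φ − φ·cos φ) = 60.148481·(0.43840252 − 0.45382051·0.89877874) = 1.835629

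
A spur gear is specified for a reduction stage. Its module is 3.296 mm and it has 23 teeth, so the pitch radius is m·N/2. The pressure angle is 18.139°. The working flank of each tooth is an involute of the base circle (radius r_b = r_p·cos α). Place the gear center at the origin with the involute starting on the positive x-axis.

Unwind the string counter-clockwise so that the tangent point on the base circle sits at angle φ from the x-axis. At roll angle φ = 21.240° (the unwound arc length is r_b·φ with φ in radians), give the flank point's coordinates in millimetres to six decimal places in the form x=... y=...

pitch radius r_p = m·N/2 = 3.296·23/2 = 37.904000
base radius r_b = r_p·cos α = 37.904000·cos 18.139° = 36.020324
roll angle φ = 21.240° = 0.37070793 rad
x = r_b·(cos φ + φ·sin φ) = 36.020324·(0.93207111 + 0.37070793·0.36227537) = 38.410974
y = r_b·(sin φ − φ·cos φ) = 36.020324·(0.36227537 − 0.37070793·0.93207111) = 0.603312

x=38.410974 y=0.603312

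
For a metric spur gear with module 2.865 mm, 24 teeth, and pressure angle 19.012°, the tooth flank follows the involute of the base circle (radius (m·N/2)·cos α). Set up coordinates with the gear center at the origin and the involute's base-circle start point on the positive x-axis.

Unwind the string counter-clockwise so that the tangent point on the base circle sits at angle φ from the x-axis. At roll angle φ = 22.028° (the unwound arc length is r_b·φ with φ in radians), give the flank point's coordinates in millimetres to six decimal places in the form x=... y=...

pitch radius r_p = m·N/2 = 2.865·24/2 = 34.380000
base radius r_b = r_p·cos α = 34.380000·cos 19.012° = 32.504584
roll angle φ = 22.028° = 0.38446113 rad
x = r_b·(cos φ + φ·sin φ) = 32.504584·(0.92700068 + 0.38446113·0.37505966) = 34.818797
y = r_b·(sin φ − φ·cos φ) = 32.504584·(0.37505966 − 0.38446113·0.92700068) = 0.606663

x=34.818797 y=0.606663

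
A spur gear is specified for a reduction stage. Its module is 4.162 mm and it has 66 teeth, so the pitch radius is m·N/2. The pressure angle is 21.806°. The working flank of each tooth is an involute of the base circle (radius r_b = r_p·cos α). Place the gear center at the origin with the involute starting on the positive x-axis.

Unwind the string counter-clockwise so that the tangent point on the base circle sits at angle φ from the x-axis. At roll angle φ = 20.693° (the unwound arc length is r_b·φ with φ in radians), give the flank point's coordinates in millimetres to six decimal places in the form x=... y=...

x=135.565813 y=1.976418

pitch radius r_p = m·N/2 = 4.162·66/2 = 137.346000
base radius r_b = r_p·cos α = 137.346000·cos 21.806° = 127.518472
roll angle φ = 20.693° = 0.36116098 rad
x = r_b·(cos φ + φ·sin φ) = 127.518472·(0.93548721 + 0.36116098·0.35336056) = 135.565813
y = r_b·(sin φ − φ·cos φ) = 127.518472·(0.35336056 − 0.36116098·0.93548721) = 1.976418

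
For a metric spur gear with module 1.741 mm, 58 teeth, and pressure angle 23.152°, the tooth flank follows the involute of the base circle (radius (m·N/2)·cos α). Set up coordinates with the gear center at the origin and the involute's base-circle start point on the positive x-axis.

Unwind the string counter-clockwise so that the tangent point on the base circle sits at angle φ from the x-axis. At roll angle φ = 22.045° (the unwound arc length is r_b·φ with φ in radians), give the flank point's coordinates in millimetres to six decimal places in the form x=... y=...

x=49.732929 y=0.868421

pitch radius r_p = m·N/2 = 1.741·58/2 = 50.489000
base radius r_b = r_p·cos α = 50.489000·cos 23.152° = 46.422871
roll angle φ = 22.045° = 0.38475783 rad
x = r_b·(cos φ + φ·sin φ) = 46.422871·(0.92688935 + 0.38475783·0.37533469) = 49.732929
y = r_b·(sin φ − φ·cos φ) = 46.422871·(0.37533469 − 0.38475783·0.92688935) = 0.868421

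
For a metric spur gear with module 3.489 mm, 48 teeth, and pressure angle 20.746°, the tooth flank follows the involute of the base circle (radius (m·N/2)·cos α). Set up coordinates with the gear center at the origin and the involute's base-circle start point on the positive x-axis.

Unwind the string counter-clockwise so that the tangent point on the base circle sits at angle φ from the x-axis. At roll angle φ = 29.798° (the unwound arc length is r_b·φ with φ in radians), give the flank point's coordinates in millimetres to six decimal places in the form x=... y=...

x=88.191180 y=3.573369

pitch radius r_p = m·N/2 = 3.489·48/2 = 83.736000
base radius r_b = r_p·cos α = 83.736000·cos 20.746° = 78.306553
roll angle φ = 29.798° = 0.52007321 rad
x = r_b·(cos φ + φ·sin φ) = 78.306553·(0.86778280 + 0.52007321·0.49694367) = 88.191180
y = r_b·(sin φ − φ·cos φ) = 78.306553·(0.49694367 − 0.52007321·0.86778280) = 3.573369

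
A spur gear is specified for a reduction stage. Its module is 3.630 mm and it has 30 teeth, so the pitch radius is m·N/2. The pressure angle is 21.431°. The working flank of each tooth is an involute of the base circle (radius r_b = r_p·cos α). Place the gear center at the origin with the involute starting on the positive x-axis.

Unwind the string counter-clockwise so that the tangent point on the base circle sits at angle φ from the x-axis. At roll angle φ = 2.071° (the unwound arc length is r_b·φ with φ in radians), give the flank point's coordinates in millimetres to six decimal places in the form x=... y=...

pitch radius r_p = m·N/2 = 3.630·30/2 = 54.450000
base radius r_b = r_p·cos α = 54.450000·cos 21.431° = 50.685232
roll angle φ = 2.071° = 0.03614577 rad
x = r_b·(cos φ + φ·sin φ) = 50.685232·(0.99934681 + 0.03614577·0.03613790) = 50.718332
y = r_b·(sin φ − φ·cos φ) = 50.685232·(0.03613790 − 0.03614577·0.99934681) = 0.000798

x=50.718332 y=0.000798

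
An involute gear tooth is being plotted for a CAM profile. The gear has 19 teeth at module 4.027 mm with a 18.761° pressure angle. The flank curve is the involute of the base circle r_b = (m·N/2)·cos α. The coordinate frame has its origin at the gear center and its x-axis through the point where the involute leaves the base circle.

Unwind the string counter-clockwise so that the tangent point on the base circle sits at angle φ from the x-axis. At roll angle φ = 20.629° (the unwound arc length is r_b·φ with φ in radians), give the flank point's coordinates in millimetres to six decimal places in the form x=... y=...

x=38.496208 y=0.556288

pitch radius r_p = m·N/2 = 4.027·19/2 = 38.256500
base radius r_b = r_p·cos α = 38.256500·cos 18.761° = 36.223871
roll angle φ = 20.629° = 0.36004397 rad
x = r_b·(cos φ + φ·sin φ) = 36.223871·(0.93588133 + 0.36004397·0.35231539) = 38.496208
y = r_b·(sin φ − φ·cos φ) = 36.223871·(0.35231539 − 0.36004397·0.93588133) = 0.556288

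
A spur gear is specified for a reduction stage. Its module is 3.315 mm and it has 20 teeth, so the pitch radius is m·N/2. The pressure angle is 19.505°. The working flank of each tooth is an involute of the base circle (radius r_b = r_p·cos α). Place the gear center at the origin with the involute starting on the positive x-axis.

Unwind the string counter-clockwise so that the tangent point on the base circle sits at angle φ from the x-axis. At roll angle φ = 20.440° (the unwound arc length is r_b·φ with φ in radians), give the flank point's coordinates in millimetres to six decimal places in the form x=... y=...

pitch radius r_p = m·N/2 = 3.315·20/2 = 33.150000
base radius r_b = r_p·cos α = 33.150000·cos 19.505° = 31.247600
roll angle φ = 20.440° = 0.35674530 rad
x = r_b·(cos φ + φ·sin φ) = 31.247600·(0.93703841 + 0.35674530·0.34922631) = 33.173178
y = r_b·(sin φ − φ·cos φ) = 31.247600·(0.34922631 − 0.35674530·0.93703841) = 0.466910

x=33.173178 y=0.466910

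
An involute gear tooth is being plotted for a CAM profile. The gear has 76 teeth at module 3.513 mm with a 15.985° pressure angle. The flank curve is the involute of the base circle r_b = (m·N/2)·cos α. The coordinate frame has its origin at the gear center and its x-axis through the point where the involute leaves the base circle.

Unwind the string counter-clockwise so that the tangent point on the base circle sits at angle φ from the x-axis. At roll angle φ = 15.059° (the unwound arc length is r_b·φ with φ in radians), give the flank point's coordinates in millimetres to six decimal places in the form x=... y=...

pitch radius r_p = m·N/2 = 3.513·76/2 = 133.494000
base radius r_b = r_p·cos α = 133.494000·cos 15.985° = 128.332298
roll angle φ = 15.059° = 0.26282913 rad
x = r_b·(cos φ + φ·sin φ) = 128.332298·(0.96565880 + 0.26282913·0.25981356) = 132.688585
y = r_b·(sin φ − φ·cos φ) = 128.332298·(0.25981356 − 0.26282913·0.96565880) = 0.771316

x=132.688585 y=0.771316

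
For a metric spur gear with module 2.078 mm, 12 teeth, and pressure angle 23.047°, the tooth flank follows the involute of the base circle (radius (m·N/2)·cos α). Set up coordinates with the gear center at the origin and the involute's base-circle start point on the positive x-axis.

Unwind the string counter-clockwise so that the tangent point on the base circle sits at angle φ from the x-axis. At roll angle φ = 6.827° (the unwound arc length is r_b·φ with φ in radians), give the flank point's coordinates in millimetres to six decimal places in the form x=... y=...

pitch radius r_p = m·N/2 = 2.078·12/2 = 12.468000
base radius r_b = r_p·cos α = 12.468000·cos 23.047° = 11.472854
roll angle φ = 6.827° = 0.11915363 rad
x = r_b·(cos φ + φ·sin φ) = 11.472854·(0.99290960 + 0.11915363·0.11887188) = 11.554009
y = r_b·(sin φ − φ·cos φ) = 11.472854·(0.11887188 − 0.11915363·0.99290960) = 0.006460

x=11.554009 y=0.006460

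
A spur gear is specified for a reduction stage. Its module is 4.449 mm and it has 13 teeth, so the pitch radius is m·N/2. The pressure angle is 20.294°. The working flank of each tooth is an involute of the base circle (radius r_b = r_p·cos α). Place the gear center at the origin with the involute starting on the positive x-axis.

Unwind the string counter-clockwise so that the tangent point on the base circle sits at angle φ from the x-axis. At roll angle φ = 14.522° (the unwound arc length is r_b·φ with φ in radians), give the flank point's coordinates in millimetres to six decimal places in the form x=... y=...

x=27.980657 y=0.146265

pitch radius r_p = m·N/2 = 4.449·13/2 = 28.918500
base radius r_b = r_p·cos α = 28.918500·cos 20.294° = 27.123392
roll angle φ = 14.522° = 0.25345671 rad
x = r_b·(cos φ + φ·sin φ) = 27.123392·(0.96805143 + 0.25345671·0.25075173) = 27.980657
y = r_b·(sin φ − φ·cos φ) = 27.123392·(0.25075173 − 0.25345671·0.96805143) = 0.146265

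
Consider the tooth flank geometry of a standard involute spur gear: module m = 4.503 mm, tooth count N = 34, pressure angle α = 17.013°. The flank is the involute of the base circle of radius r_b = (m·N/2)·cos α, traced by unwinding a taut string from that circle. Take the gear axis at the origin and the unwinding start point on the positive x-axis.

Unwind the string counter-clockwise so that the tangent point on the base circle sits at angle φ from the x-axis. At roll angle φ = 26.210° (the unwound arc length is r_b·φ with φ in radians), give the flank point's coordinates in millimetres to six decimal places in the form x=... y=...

pitch radius r_p = m·N/2 = 4.503·34/2 = 76.551000
base radius r_b = r_p·cos α = 76.551000·cos 17.013° = 73.201005
roll angle φ = 26.210° = 0.45745080 rad
x = r_b·(cos φ + φ·sin φ) = 73.201005·(0.89718130 + 0.45745080·0.44166245) = 80.464019
y = r_b·(sin φ − φ·cos φ) = 73.201005·(0.44166245 − 0.45745080·0.89718130) = 2.287249

x=80.464019 y=2.287249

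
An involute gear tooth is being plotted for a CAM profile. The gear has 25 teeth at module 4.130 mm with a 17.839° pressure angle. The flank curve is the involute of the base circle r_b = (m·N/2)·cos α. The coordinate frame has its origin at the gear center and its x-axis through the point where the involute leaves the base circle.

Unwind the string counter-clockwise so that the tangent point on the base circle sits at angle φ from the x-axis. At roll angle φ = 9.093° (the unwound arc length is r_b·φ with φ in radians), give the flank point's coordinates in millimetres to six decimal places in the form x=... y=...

pitch radius r_p = m·N/2 = 4.130·25/2 = 51.625000
base radius r_b = r_p·cos α = 51.625000·cos 17.839° = 49.142926
roll angle φ = 9.093° = 0.15870279 rad
x = r_b·(cos φ + φ·sin φ) = 49.142926·(0.98743312 + 0.15870279·0.15803743) = 49.757906
y = r_b·(sin φ − φ·cos φ) = 49.142926·(0.15803743 − 0.15870279·0.98743312) = 0.065313

x=49.757906 y=0.065313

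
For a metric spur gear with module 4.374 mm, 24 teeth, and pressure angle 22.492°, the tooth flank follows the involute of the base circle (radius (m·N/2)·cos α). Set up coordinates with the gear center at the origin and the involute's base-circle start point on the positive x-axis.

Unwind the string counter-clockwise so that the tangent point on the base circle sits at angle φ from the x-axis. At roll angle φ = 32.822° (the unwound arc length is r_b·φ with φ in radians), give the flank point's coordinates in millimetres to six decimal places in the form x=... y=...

pitch radius r_p = m·N/2 = 4.374·24/2 = 52.488000
base radius r_b = r_p·cos α = 52.488000·cos 22.492° = 48.495393
roll angle φ = 32.822° = 0.57285197 rad
x = r_b·(cos φ + φ·sin φ) = 48.495393·(0.84035854 + 0.57285197·0.54203092) = 55.811506
y = r_b·(sin φ − φ·cos φ) = 48.495393·(0.54203092 − 0.57285197·0.84035854) = 2.940270

x=55.811506 y=2.940270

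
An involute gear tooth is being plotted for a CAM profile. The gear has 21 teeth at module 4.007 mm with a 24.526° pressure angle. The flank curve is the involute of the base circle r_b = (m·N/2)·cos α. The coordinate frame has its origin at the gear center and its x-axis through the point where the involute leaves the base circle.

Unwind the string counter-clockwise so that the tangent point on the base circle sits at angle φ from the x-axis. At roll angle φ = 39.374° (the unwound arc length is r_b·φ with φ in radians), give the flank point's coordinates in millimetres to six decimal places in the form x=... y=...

pitch radius r_p = m·N/2 = 4.007·21/2 = 42.073500
base radius r_b = r_p·cos α = 42.073500·cos 24.526° = 38.277334
roll angle φ = 39.374° = 0.68720594 rad
x = r_b·(cos φ + φ·sin φ) = 38.277334·(0.77302153 + 0.68720594·0.63437979) = 46.276190
y = r_b·(sin φ − φ·cos φ) = 38.277334·(0.63437979 − 0.68720594·0.77302153) = 3.948491

x=46.276190 y=3.948491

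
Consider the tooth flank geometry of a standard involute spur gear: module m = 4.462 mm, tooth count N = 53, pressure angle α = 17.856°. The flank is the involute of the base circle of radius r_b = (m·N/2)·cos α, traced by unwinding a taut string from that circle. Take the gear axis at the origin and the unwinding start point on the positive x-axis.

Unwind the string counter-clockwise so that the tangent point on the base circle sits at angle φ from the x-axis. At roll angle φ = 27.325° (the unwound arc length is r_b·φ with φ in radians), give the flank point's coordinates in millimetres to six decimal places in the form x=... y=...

x=124.627742 y=3.977555

pitch radius r_p = m·N/2 = 4.462·53/2 = 118.243000
base radius r_b = r_p·cos α = 118.243000·cos 17.856° = 112.547253
roll angle φ = 27.325° = 0.47691122 rad
x = r_b·(cos φ + φ·sin φ) = 112.547253·(0.88841702 + 0.47691122·0.45903724) = 124.627742
y = r_b·(sin φ − φ·cos φ) = 112.547253·(0.45903724 − 0.47691122·0.88841702) = 3.977555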